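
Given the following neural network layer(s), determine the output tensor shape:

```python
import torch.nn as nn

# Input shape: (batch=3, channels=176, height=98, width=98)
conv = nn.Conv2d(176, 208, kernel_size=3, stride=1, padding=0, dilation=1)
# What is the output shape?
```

Input: (3, 176, 98, 98) -> Output: (3, 208, 96, 96)

Answer: (3, 208, 96, 96)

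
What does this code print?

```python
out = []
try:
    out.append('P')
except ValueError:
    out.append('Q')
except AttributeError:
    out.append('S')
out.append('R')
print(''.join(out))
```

Execution trace: 'P' (try body, no exception) → 'R' (after the try/except). Output: PR

Answer: PR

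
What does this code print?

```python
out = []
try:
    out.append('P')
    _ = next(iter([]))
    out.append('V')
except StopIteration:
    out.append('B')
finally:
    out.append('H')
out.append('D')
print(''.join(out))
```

Execution trace: 'P' (try body) → 'B' (except StopIteration) → 'H' (finally) → 'D' (after the try/except). Output: PBHD

Answer: PBHD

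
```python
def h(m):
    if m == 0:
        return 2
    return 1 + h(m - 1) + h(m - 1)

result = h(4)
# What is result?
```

h(m) = 1 + 2·h(m-1), h(0)=2. Closed form: (2+1)·2^4 - 1 = 47.

Answer: 47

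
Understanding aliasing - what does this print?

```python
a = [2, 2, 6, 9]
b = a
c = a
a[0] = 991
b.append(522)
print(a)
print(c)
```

Key concept: multiple aliases.
Step by step:
`a = [2, 2, 6, 9]` → a = [2, 2, 6, 9]
`b = a` → b = [2, 2, 6, 9] (same object as a)
`c = a` → c = [2, 2, 6, 9] (same object as a, b)
`a[0] = 991` → a = [991, 2, 6, 9] (same object as b, c); b = [991, 2, 6, 9] (same object as a, c); c = [991, 2, 6, 9] (same object as a, b)
`b.append(522)` → a = [991, 2, 6, 9, 522] (same object as b, c); b = [991, 2, 6, 9, 522] (same object as a, c); c = [991, 2, 6, 9, 522] (same object as a, b)
`print(a)` → prints [991, 2, 6, 9, 522]
`print(c)` → prints [991, 2, 6, 9, 522]

Answer:
[991, 2, 6, 9, 522]
[991, 2, 6, 9, 522]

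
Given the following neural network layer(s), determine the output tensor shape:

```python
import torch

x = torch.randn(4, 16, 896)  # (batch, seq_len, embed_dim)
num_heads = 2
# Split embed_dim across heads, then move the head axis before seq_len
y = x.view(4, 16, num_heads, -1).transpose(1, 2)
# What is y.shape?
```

Input: (4, 16, 896) -> head_dim = 896 // 2 = 448; after view: (4, 16, 2, 448) -> after transpose(1, 2): (4, 2, 16, 448) -> Output: (4, 2, 16, 448)

Answer: (4, 2, 16, 448)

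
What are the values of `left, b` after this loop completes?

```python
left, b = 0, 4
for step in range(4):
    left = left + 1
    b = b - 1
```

left goes 0→4, b goes 4→0
`left, b` takes the values: (0, 4) → (1, 4) → (1, 3) → (2, 3) → (2, 2) → (3, 2) → (3, 1) → (4, 1) → (4, 0)

Answer: 4, 0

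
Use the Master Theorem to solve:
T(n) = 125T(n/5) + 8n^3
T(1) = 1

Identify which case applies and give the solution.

a=125, b=5, f(n)=8n^3. log_5(125) = 3. Since c=3 = 3, Case 2 applies: T(n) = Θ(n^log_b(a) · log n) = O(n^3 log n).

Answer: O(n^3 log n) - Case 2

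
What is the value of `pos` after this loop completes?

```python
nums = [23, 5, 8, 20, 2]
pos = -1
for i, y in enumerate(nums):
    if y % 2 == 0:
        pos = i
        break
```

First even number index in [23, 5, 8, 20, 2]
`pos` takes the values: -1 → 2

Answer: 2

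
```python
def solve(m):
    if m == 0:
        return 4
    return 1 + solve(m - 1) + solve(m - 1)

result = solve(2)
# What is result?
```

solve(m) = 1 + 2·solve(m-1), solve(0)=4. Closed form: (4+1)·2^2 - 1 = 19.

Answer: 19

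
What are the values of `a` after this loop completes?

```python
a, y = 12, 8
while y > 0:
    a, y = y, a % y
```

GCD of 12 and 8
`a` takes the values: 12 → 8 → 4

Answer: 4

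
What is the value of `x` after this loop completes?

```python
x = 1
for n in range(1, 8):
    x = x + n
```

Start at 1, add 1 through 7
`x` takes the values: 1 → 2 → 4 → 7 → 11 → 16 → 22 → 29

Answer: 29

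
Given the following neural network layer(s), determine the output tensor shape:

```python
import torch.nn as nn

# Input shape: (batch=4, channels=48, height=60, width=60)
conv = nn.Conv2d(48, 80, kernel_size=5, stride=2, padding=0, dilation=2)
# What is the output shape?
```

Input: (4, 48, 60, 60) -> Output: (4, 80, 26, 26)

Answer: (4, 80, 26, 26)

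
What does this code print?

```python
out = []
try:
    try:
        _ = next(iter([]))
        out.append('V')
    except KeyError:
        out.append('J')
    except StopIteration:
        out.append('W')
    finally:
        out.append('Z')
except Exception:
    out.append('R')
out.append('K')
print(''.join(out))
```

Execution trace: 'W' (inner except StopIteration) → 'Z' (inner finally) → 'K' (after the try/except). Output: WZK

Answer: WZK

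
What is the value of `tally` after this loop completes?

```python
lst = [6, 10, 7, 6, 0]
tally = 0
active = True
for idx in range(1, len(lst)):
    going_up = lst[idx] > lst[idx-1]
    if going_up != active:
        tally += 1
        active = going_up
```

Count direction changes in [6, 10, 7, 6, 0]
`tally` takes the values: 0 → 1

Answer: 1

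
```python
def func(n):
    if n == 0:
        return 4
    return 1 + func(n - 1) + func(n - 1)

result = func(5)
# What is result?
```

func(n) = 1 + 2·func(n-1), func(0)=4. Closed form: (4+1)·2^5 - 1 = 159.

Answer: 159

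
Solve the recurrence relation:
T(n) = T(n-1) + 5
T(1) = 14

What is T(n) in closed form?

Unrolling: T(n) = T(1) + 5·(n-1) = 14 + 5(n-1) = 5n + 9.

Answer: T(n) = 5n + 9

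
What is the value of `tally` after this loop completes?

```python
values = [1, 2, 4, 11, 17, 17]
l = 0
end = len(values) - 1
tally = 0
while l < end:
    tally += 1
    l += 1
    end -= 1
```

Iterations until pointers meet (list length 6)
`tally` takes the values: 0 → 1 → 2 → 3

Answer: 3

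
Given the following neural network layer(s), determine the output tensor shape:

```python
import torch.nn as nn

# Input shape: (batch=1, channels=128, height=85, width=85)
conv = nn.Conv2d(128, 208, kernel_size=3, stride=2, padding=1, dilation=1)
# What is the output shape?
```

Input: (1, 128, 85, 85) -> Output: (1, 208, 43, 43)

Answer: (1, 208, 43, 43)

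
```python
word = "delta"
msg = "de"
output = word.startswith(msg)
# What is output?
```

Trace:
`word = "delta"` → word = 'delta'
`msg = "de"` → msg = 'de'
`output = word.startswith(msg)` → output = True
So output = True

Answer: True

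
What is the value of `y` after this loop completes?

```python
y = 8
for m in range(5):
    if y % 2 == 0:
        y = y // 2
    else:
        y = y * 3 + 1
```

Collatz-style transformation from 8
`y` takes the values: 8 → 4 → 2 → 1 → 4 → 2

Answer: 2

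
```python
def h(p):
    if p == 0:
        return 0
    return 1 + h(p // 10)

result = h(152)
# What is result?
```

Count of digits of 152: 3

Answer: 3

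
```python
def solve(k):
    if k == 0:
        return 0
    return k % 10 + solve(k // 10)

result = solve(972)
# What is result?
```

Sum of digits of 972: 2 + 7 + 9 = 18

Answer: 18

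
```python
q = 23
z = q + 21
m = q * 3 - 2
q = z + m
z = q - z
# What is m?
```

Trace:
`q = 23` → q = 23
`z = q + 21` → z = 44
`m = q * 3 - 2` → m = 67
`q = z + m` → q = 111
`z = q - z` → z = 67
So m = 67

Answer: 67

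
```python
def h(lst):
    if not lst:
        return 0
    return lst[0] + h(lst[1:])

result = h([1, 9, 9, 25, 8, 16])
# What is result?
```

1 + 9 + 9 + 25 + 8 + 16 + 0 = 68

Answer: 68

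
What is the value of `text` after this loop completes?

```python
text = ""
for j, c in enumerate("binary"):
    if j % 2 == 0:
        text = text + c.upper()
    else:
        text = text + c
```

Uppercase even positions in 'binary'
`text` takes the values: "" → "B" → "Bi" → "BiN" → "BiNa" → "BiNaR" → "BiNaRy"

Answer: "BiNaRy"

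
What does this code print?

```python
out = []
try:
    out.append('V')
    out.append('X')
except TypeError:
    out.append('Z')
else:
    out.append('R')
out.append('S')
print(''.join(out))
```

Execution trace: 'V' (try body) → 'X' (try body, no exception) → 'R' (else) → 'S' (after the try/except). Output: VXRS

Answer: VXRS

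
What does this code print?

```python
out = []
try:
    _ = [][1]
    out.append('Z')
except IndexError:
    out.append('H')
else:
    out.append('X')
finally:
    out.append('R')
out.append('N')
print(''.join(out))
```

Execution trace: 'H' (except IndexError) → 'R' (finally) → 'N' (after the try/except). Output: HRN

Answer: HRN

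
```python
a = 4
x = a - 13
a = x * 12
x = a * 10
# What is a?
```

Trace:
`a = 4` → a = 4
`x = a - 13` → x = -9
`a = x * 12` → a = -108
`x = a * 10` → x = -1080
So a = -108

Answer: -108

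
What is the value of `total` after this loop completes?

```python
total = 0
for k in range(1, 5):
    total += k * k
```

Sum of squares 1² to 4² = 30
`total` takes the values: 0 → 1 → 5 → 14 → 30

Answer: 30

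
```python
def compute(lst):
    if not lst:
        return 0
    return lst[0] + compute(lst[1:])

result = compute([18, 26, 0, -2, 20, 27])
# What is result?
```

18 + 26 + 0 + (-2) + 20 + 27 + 0 = 89

Answer: 89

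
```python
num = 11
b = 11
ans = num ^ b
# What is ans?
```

Trace:
`num = 11` → num = 11
`b = 11` → b = 11
`ans = num ^ b` → ans = 0
So ans = 0

Answer: 0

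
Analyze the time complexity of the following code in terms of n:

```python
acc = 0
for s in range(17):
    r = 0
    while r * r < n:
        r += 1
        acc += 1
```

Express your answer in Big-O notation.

Each loop level contributes: 1 × √n. Multiplying the contributions gives O(√n).

Answer: O(√n)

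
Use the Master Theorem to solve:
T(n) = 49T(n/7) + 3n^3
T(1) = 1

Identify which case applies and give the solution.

a=49, b=7, f(n)=3n^3. log_7(49) = 2. Since c=3 > 2 and the regularity condition holds (49(n/7)^3 = (49/7^3)n^3 with 49/7^3 < 1), Case 3 applies: T(n) = Θ(f(n)) = O(n^3).

Answer: O(n^3) - Case 3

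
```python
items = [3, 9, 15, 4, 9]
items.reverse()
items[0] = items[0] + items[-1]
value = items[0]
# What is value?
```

Trace:
`items = [3, 9, 15, 4, 9]` → items = [3, 9, 15, 4, 9]
`items.reverse()` → items = [9, 4, 15, 9, 3]
`items[0] = items[0] + items[-1]` → items = [12, 4, 15, 9, 3]
`value = items[0]` → value = 12
So value = 12

Answer: 12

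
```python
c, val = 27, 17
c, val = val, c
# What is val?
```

Trace:
`c, val = 27, 17` → c = 27; val = 17
`c, val = val, c` → c = 17; val = 27
So val = 27

Answer: 27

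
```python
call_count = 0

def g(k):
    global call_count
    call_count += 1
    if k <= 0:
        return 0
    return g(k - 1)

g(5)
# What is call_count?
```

Linear recursion stepping by 1: 6 calls from k=5 down to ≤0.

Answer: 6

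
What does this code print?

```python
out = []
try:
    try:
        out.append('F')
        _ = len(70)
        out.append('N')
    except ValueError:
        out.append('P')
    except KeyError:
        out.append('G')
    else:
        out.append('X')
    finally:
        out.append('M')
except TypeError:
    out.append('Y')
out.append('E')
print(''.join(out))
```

Execution trace: 'F' (try body) → 'M' (finally) → 'Y' (outer except TypeError) → 'E' (after the try/except). Output: FMYE

Answer: FMYE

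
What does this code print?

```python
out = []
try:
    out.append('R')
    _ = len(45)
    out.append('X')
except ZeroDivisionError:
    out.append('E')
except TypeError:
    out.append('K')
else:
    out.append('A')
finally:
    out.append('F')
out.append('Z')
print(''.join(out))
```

Execution trace: 'R' (try body) → 'K' (except TypeError) → 'F' (finally) → 'Z' (after the try/except). Output: RKFZ

Answer: RKFZ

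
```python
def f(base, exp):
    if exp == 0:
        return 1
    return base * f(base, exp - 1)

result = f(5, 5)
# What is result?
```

f(5, 5) = 5 * 5 * 5 * 5 * 5 = 3125

Answer: 3125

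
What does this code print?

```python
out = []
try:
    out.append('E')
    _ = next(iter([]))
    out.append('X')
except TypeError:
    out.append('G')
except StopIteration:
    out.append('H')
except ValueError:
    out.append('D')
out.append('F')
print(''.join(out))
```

Execution trace: 'E' (try body) → 'H' (except StopIteration) → 'F' (after the try/except). Output: EHF

Answer: EHF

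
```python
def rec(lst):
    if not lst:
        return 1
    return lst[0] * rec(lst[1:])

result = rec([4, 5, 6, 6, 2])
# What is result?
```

Product over [4, 5, 6, 6, 2] = 4 * 5 * 6 * 6 * 2 = 1440

Answer: 1440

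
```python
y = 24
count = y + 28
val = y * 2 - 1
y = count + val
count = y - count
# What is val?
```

Trace:
`y = 24` → y = 24
`count = y + 28` → count = 52
`val = y * 2 - 1` → val = 47
`y = count + val` → y = 99
`count = y - count` → count = 47
So val = 47

Answer: 47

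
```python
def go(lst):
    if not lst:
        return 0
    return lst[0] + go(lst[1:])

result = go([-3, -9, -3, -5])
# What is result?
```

(-3) + (-9) + (-3) + (-5) + 0 = -20

Answer: -20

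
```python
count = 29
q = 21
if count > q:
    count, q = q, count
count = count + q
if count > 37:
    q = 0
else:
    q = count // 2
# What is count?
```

Trace:
`count = 29` → count = 29
`q = 21` → q = 21
`if count > q: ...` → count > q is True → count = 21; q = 29
`count = count + q` → count = 50
`if count > 37: ...` → count > 37 is True → q = 0
So count = 50

Answer: 50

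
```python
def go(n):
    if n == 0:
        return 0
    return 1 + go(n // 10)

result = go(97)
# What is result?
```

Count of digits of 97: 2

Answer: 2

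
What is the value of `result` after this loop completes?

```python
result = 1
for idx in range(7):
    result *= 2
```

2^7 = 128
`result` takes the values: 1 → 2 → 4 → 8 → 16 → 32 → 64 → 128

Answer: 128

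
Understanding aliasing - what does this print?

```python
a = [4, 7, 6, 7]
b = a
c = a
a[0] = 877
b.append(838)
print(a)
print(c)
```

Key concept: multiple aliases.
Step by step:
`a = [4, 7, 6, 7]` → a = [4, 7, 6, 7]
`b = a` → b = [4, 7, 6, 7] (same object as a)
`c = a` → c = [4, 7, 6, 7] (same object as a, b)
`a[0] = 877` → a = [877, 7, 6, 7] (same object as b, c); b = [877, 7, 6, 7] (same object as a, c); c = [877, 7, 6, 7] (same object as a, b)
`b.append(838)` → a = [877, 7, 6, 7, 838] (same object as b, c); b = [877, 7, 6, 7, 838] (same object as a, c); c = [877, 7, 6, 7, 838] (same object as a, b)
`print(a)` → prints [877, 7, 6, 7, 838]
`print(c)` → prints [877, 7, 6, 7, 838]

Answer:
[877, 7, 6, 7, 838]
[877, 7, 6, 7, 838]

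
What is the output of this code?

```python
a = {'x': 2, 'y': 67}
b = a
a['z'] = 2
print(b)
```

Key concept: dict aliasing.
Step by step:
`a = {'x': 2, 'y': 67}` → a = {'x': 2, 'y': 67}
`b = a` → b = {'x': 2, 'y': 67} (same object as a)
`a['z'] = 2` → a = {'x': 2, 'y': 67, 'z': 2} (same object as b); b = {'x': 2, 'y': 67, 'z': 2} (same object as a)
`print(b)` → prints {'x': 2, 'y': 67, 'z': 2}

Answer: {'x': 2, 'y': 67, 'z': 2}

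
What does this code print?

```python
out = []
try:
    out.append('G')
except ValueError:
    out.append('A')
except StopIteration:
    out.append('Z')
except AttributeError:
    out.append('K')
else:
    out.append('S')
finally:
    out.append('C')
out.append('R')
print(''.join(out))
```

Execution trace: 'G' (try body, no exception) → 'S' (else) → 'C' (finally) → 'R' (after the try/except). Output: GSCR

Answer: GSCR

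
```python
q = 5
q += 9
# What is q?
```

Trace:
`q = 5` → q = 5
`q += 9` → q = 14
So q = 14

Answer: 14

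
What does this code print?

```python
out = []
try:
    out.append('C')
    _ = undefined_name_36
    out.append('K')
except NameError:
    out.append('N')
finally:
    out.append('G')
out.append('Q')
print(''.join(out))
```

Execution trace: 'C' (try body) → 'N' (except NameError) → 'G' (finally) → 'Q' (after the try/except). Output: CNGQ

Answer: CNGQ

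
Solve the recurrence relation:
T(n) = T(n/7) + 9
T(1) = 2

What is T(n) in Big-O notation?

Each step divides n by 7 and adds 9. After log_7(n) steps we reach T(1)=2. So T(n) = 9·log_7(n) + 2 = O(log n).

Answer: O(log n)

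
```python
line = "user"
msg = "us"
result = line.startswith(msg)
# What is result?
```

Trace:
`line = "user"` → line = 'user'
`msg = "us"` → msg = 'us'
`result = line.startswith(msg)` → result = True
So result = True

Answer: True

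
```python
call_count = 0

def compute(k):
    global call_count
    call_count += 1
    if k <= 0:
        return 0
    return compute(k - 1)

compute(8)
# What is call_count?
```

Linear recursion stepping by 1: 9 calls from k=8 down to ≤0.

Answer: 9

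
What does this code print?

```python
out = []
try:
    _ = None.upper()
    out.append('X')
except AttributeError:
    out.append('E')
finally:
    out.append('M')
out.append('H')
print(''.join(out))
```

Execution trace: 'E' (except AttributeError) → 'M' (finally) → 'H' (after the try/except). Output: EMH

Answer: EMH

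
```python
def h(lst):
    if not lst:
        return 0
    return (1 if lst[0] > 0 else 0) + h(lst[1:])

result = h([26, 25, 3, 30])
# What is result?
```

Count of positive elements in [26, 25, 3, 30] = 4

Answer: 4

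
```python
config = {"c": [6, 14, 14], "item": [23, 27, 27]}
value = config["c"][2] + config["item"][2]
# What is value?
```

Trace:
`config = {"c": [6, 14, 14], "item": [23, 27, 27]}` → config = {'c': [6, 14, 14], 'item': [23, 27, 27]}
`value = config["c"][2] + config["item"][2]` → value = 41
So value = 41

Answer: 41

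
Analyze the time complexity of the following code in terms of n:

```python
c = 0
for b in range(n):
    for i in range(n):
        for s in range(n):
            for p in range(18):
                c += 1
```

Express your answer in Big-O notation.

Each loop level contributes: n × n × n × 1. Multiplying the contributions gives O(n^3).

Answer: O(n^3)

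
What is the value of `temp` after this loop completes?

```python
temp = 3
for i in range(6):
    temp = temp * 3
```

Multiply by 3, 6 times: 3 * 3^6 = 2187
`temp` takes the values: 3 → 9 → 27 → 81 → 243 → 729 → 2187

Answer: 2187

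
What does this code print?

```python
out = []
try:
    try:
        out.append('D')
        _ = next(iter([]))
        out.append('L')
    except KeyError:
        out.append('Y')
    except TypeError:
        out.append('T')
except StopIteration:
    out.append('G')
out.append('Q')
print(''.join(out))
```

Execution trace: 'D' (try body) → 'G' (outer except StopIteration) → 'Q' (after the try/except). Output: DGQ

Answer: DGQ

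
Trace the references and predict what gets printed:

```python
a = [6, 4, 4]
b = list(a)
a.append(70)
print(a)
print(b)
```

Key concept: list() constructor creates copy.
Step by step:
`a = [6, 4, 4]` → a = [6, 4, 4]
`b = list(a)` → b = [6, 4, 4]
`a.append(70)` → a = [6, 4, 4, 70]
`print(a)` → prints [6, 4, 4, 70]
`print(b)` → prints [6, 4, 4]

Answer:
[6, 4, 4, 70]
[6, 4, 4]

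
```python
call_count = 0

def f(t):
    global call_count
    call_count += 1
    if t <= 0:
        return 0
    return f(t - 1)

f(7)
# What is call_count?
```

Linear recursion stepping by 1: 8 calls from t=7 down to ≤0.

Answer: 8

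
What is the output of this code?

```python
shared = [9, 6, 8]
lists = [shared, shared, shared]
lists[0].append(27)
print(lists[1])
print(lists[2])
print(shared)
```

Key concept: list of same reference.
Step by step:
`shared = [9, 6, 8]` → shared = [9, 6, 8]
`lists = [shared, shared, shared]` → lists = [[9, 6, 8], [9, 6, 8], [9, 6, 8]]
`lists[0].append(27)` → shared = [9, 6, 8, 27]; lists = [[9, 6, 8, 27], [9, 6, 8, 27], [9, 6, 8, 27]]
`print(lists[1])` → prints [9, 6, 8, 27]
`print(lists[2])` → prints [9, 6, 8, 27]
`print(shared)` → prints [9, 6, 8, 27]

Answer:
[9, 6, 8, 27]
[9, 6, 8, 27]
[9, 6, 8, 27]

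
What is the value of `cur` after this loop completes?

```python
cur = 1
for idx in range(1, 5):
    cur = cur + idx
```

Start at 1, add 1 through 4
`cur` takes the values: 1 → 2 → 4 → 7 → 11

Answer: 11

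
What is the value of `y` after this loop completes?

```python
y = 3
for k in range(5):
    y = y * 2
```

Multiply by 2, 5 times: 3 * 2^5 = 96
`y` takes the values: 3 → 6 → 12 → 24 → 48 → 96

Answer: 96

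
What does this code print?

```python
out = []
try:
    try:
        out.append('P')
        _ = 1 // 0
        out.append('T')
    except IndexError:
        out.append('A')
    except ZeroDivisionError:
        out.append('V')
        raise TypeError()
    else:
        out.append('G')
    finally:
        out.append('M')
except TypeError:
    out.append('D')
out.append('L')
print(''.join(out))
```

Execution trace: 'P' (try body) → 'V' (except ZeroDivisionError) → 'M' (finally) → 'D' (outer except TypeError) → 'L' (after the try/except). Output: PVMDL

Answer: PVMDL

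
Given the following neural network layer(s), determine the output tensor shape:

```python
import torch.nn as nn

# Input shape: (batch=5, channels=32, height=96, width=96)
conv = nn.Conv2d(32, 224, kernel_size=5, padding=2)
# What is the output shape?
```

Input: (5, 32, 96, 96) -> Output: (5, 224, 96, 96)

Answer: (5, 224, 96, 96)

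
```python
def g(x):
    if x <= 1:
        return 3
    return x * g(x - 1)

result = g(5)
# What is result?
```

g(5) = 5 * 4 * 3 * 2 * 3 = 360

Answer: 360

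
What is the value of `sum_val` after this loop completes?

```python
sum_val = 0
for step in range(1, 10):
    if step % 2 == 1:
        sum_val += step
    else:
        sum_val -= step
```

Add odd, subtract even
`sum_val` takes the values: 0 → 1 → -1 → 2 → -2 → 3 → -3 → 4 → -4 → 5

Answer: 5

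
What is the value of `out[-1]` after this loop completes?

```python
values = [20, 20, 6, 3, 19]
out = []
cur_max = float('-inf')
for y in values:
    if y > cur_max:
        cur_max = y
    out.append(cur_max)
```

Running max ends at 20
`out` takes the values: [] → [20] → [20, 20] → [20, 20, 20] → [20, 20, 20, 20] → [20, 20, 20, 20, 20]
So `out[-1]` = 20

Answer: 20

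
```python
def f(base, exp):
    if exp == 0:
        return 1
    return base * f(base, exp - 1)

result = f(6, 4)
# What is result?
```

f(6, 4) = 6 * 6 * 6 * 6 = 1296

Answer: 1296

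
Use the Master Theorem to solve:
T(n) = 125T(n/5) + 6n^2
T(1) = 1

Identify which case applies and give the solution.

a=125, b=5, f(n)=6n^2. log_5(125) = 3. Since c=2 < 3, Case 1 applies: T(n) = Θ(n^log_b(a)) = O(n^3).

Answer: O(n^3) - Case 1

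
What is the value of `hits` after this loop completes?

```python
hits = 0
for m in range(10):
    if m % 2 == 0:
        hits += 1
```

Count numbers divisible by 2 in range(10)
`hits` takes the values: 0 → 1 → 2 → 3 → 4 → 5

Answer: 5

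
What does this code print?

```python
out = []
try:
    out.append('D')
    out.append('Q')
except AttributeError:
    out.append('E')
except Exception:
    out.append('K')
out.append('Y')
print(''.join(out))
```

Execution trace: 'D' (try body) → 'Q' (try body, no exception) → 'Y' (after the try/except). Output: DQY

Answer: DQY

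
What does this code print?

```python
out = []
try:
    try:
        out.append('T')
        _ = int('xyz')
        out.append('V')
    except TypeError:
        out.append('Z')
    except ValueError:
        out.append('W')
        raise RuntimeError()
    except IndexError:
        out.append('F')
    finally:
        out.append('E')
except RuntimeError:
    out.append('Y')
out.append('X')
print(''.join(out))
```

Execution trace: 'T' (inner try body) → 'W' (inner except ValueError) → 'E' (inner finally) → 'Y' (outer except RuntimeError) → 'X' (after the try/except). Output: TWEYX

Answer: TWEYX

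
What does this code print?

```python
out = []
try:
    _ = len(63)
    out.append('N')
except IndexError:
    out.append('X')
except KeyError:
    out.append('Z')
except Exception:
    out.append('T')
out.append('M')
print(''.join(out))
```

Execution trace: 'T' (except Exception) → 'M' (after the try/except). Output: TM

Answer: TM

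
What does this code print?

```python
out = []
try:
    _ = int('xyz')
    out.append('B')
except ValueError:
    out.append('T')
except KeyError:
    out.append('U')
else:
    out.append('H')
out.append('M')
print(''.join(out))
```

Execution trace: 'T' (except ValueError) → 'M' (after the try/except). Output: TM

Answer: TM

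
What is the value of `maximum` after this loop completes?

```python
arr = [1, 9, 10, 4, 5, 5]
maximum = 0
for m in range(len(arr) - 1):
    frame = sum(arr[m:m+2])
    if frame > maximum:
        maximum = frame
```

Max sum of 2-element window in [1, 9, 10, 4, 5, 5]
`maximum` takes the values: 0 → 10 → 19

Answer: 19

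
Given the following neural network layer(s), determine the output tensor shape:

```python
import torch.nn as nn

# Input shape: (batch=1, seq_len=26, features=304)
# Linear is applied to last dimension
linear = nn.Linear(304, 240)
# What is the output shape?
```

Input: (1, 26, 304) -> Output: (1, 26, 240)

Answer: (1, 26, 240)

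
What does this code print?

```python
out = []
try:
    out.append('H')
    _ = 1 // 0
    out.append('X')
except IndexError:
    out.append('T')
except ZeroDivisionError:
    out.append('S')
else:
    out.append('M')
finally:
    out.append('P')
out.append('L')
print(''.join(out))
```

Execution trace: 'H' (try body) → 'S' (except ZeroDivisionError) → 'P' (finally) → 'L' (after the try/except). Output: HSPL

Answer: HSPL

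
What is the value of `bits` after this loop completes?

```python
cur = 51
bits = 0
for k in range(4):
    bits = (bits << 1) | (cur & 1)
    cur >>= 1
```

Reverse lowest 4 bits of 51
`bits` takes the values: 0 → 1 → 3 → 6 → 12

Answer: 12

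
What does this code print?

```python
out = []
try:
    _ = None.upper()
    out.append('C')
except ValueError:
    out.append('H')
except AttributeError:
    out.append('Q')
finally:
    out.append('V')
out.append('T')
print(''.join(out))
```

Execution trace: 'Q' (except AttributeError) → 'V' (finally) → 'T' (after the try/except). Output: QVT

Answer: QVT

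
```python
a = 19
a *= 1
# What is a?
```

Trace:
`a = 19` → a = 19
`a *= 1` → a = 19
So a = 19

Answer: 19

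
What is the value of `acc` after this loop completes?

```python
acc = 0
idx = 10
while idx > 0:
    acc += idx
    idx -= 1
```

Sum 10 down to 1
`acc` takes the values: 0 → 10 → 19 → 27 → 34 → 40 → 45 → 49 → 52 → 54 → 55

Answer: 55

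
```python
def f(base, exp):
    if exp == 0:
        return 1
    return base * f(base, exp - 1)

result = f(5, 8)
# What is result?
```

f(5, 8) = 5 * 5 * 5 * 5 * 5 * 5 * 5 * 5 = 390625

Answer: 390625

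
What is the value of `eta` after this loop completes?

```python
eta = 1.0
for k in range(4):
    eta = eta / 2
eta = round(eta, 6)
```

Halving LR 4 times: 1 / 2^4
`eta` takes the values: 1.0 → 0.5 → 0.25 → 0.125 → 0.0625

Answer: 0.0625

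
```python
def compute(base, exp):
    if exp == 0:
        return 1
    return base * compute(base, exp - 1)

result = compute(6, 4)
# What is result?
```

compute(6, 4) = 6 * 6 * 6 * 6 = 1296

Answer: 1296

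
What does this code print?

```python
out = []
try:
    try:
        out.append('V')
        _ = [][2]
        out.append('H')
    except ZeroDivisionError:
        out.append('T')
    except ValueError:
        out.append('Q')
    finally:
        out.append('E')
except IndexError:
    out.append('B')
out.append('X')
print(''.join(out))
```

Execution trace: 'V' (inner try body) → 'E' (inner finally) → 'B' (outer except IndexError) → 'X' (after the try/except). Output: VEBX

Answer: VEBX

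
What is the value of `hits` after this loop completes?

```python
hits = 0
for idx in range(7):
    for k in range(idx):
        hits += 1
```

Triangle number: 0+1+2+...+6
`hits` takes the values: 0 → 1 → 2 → 3 → 4 → 5 → 6 → 7 → 8 → 9 → 10 → 11 → 12 → 13 → 14 → 15 → 16 → 17 → 18 → 19 → 20 → 21

Answer: 21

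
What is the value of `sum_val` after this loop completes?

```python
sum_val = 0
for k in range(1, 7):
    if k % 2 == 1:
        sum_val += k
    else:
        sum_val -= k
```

Add odd, subtract even
`sum_val` takes the values: 0 → 1 → -1 → 2 → -2 → 3 → -3

Answer: -3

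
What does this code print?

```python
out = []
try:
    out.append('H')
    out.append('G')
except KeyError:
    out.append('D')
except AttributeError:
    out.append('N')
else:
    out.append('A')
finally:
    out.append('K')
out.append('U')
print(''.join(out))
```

Execution trace: 'H' (try body) → 'G' (try body, no exception) → 'A' (else) → 'K' (finally) → 'U' (after the try/except). Output: HGAKU

Answer: HGAKU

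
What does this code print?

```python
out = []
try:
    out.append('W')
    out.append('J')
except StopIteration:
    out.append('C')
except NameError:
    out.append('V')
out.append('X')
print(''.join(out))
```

Execution trace: 'W' (try body) → 'J' (try body, no exception) → 'X' (after the try/except). Output: WJX

Answer: WJX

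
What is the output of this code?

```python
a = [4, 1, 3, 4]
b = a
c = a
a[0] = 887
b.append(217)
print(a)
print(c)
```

Key concept: multiple aliases.
Step by step:
`a = [4, 1, 3, 4]` → a = [4, 1, 3, 4]
`b = a` → b = [4, 1, 3, 4] (same object as a)
`c = a` → c = [4, 1, 3, 4] (same object as a, b)
`a[0] = 887` → a = [887, 1, 3, 4] (same object as b, c); b = [887, 1, 3, 4] (same object as a, c); c = [887, 1, 3, 4] (same object as a, b)
`b.append(217)` → a = [887, 1, 3, 4, 217] (same object as b, c); b = [887, 1, 3, 4, 217] (same object as a, c); c = [887, 1, 3, 4, 217] (same object as a, b)
`print(a)` → prints [887, 1, 3, 4, 217]
`print(c)` → prints [887, 1, 3, 4, 217]

Answer:
[887, 1, 3, 4, 217]
[887, 1, 3, 4, 217]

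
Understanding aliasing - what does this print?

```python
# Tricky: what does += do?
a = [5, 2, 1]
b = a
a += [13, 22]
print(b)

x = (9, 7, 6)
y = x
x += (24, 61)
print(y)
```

Key concept: += behavior differs for mutable vs immutable.
Step by step:
`a = [5, 2, 1]` → a = [5, 2, 1]
`b = a` → b = [5, 2, 1] (same object as a)
`a += [13, 22]` → a = [5, 2, 1, 13, 22] (same object as b); b = [5, 2, 1, 13, 22] (same object as a)
`print(b)` → prints [5, 2, 1, 13, 22]
`x = (9, 7, 6)` → x = (9, 7, 6)
`y = x` → y = (9, 7, 6)
`x += (24, 61)` → x = (9, 7, 6, 24, 61)
`print(y)` → prints (9, 7, 6)

Answer:
[5, 2, 1, 13, 22]
(9, 7, 6)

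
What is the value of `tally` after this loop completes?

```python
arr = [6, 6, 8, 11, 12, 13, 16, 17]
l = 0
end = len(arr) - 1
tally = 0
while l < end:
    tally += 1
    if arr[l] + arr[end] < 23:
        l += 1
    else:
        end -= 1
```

Steps to find pair summing to 23
`tally` takes the values: 0 → 1 → 2 → 3 → 4 → 5 → 6 → 7

Answer: 7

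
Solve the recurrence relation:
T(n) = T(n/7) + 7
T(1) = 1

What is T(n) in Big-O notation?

Each step divides n by 7 and adds 7. After log_7(n) steps we reach T(1)=1. So T(n) = 7·log_7(n) + 1 = O(log n).

Answer: O(log n)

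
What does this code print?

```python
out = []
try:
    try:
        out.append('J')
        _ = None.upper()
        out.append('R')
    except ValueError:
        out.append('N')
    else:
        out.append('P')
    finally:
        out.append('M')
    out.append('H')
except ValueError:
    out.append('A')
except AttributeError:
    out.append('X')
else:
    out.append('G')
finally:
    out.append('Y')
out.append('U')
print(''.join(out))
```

Execution trace: 'J' (inner try body) → 'M' (inner finally) → 'X' (except AttributeError) → 'Y' (finally) → 'U' (after the try/except). Output: JMXYU

Answer: JMXYU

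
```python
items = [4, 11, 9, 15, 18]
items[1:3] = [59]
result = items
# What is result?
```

Trace:
`items = [4, 11, 9, 15, 18]` → items = [4, 11, 9, 15, 18]
`items[1:3] = [59]` → items = [4, 59, 15, 18]
`result = items` → result = [4, 59, 15, 18]
So result = [4, 59, 15, 18]

Answer: [4, 59, 15, 18]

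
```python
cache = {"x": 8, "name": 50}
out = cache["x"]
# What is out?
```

Trace:
`cache = {"x": 8, "name": 50}` → cache = {'x': 8, 'name': 50}
`out = cache["x"]` → out = 8
So out = 8

Answer: 8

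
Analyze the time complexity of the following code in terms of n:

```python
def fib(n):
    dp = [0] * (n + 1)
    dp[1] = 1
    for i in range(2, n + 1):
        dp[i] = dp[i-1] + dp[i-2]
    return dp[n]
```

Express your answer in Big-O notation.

This is Dynamic programming Fibonacci. Time complexity: O(n).

Answer: O(n)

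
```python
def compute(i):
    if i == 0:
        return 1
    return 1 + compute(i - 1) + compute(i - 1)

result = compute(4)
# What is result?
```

compute(i) = 1 + 2·compute(i-1), compute(0)=1. Closed form: (1+1)·2^4 - 1 = 31.

Answer: 31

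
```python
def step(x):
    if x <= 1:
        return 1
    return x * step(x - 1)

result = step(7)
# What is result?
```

step(7) = 7 * 6 * 5 * 4 * 3 * 2 * 1 = 5040

Answer: 5040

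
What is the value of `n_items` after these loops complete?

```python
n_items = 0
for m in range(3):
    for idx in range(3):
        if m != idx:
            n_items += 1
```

3² - 3 (exclude diagonal)
`n_items` takes the values: 0 → 1 → 2 → 3 → 4 → 5 → 6

Answer: 6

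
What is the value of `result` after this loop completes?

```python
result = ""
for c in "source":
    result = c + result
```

Reverse 'source'
`result` takes the values: "" → "s" → "os" → "uos" → "ruos" → "cruos" → "ecruos"

Answer: "ecruos"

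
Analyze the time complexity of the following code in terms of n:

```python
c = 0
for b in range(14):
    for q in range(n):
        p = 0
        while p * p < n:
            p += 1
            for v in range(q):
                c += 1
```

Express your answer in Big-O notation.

Each loop level contributes: 1 × n × √n × n. Multiplying the contributions gives O(n^2√n).

Answer: O(n^2√n)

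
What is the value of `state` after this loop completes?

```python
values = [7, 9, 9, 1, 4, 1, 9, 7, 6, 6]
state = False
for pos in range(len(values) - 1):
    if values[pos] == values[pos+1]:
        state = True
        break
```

Check consecutive duplicates in [7, 9, 9, 1, 4, 1, 9, 7, 6, 6]
`state` takes the values: False → True

Answer: True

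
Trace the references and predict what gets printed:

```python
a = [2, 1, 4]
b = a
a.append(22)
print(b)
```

Key concept: basic list aliasing.
Step by step:
`a = [2, 1, 4]` → a = [2, 1, 4]
`b = a` → b = [2, 1, 4] (same object as a)
`a.append(22)` → a = [2, 1, 4, 22] (same object as b); b = [2, 1, 4, 22] (same object as a)
`print(b)` → prints [2, 1, 4, 22]

Answer: [2, 1, 4, 22]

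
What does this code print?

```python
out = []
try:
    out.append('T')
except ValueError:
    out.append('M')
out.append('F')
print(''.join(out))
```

Execution trace: 'T' (try body, no exception) → 'F' (after the try/except). Output: TF

Answer: TF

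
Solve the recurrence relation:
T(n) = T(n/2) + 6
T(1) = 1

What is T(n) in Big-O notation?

Each step divides n by 2 and adds 6. After log_2(n) steps we reach T(1)=1. So T(n) = 6·log_2(n) + 1 = O(log n).

Answer: O(log n)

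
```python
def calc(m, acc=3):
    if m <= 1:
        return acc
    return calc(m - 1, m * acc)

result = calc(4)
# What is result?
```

Accumulator trace (n, acc): (4, 3) -> (3, 12) -> (2, 36) -> (1, 72) -> return 72

Answer: 72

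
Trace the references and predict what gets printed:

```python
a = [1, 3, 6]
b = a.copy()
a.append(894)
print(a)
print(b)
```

Key concept: list.copy() creates independent copy.
Step by step:
`a = [1, 3, 6]` → a = [1, 3, 6]
`b = a.copy()` → b = [1, 3, 6]
`a.append(894)` → a = [1, 3, 6, 894]
`print(a)` → prints [1, 3, 6, 894]
`print(b)` → prints [1, 3, 6]

Answer:
[1, 3, 6, 894]
[1, 3, 6]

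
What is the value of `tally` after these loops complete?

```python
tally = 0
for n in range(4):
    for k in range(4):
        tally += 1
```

4 * 4 = 16
`tally` takes the values: 0 → 1 → 2 → 3 → 4 → 5 → 6 → 7 → 8 → 9 → 10 → 11 → 12 → 13 → 14 → 15 → 16

Answer: 16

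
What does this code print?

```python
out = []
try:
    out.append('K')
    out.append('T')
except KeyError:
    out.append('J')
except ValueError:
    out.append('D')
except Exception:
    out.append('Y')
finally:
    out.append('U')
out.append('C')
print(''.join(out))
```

Execution trace: 'K' (try body) → 'T' (try body, no exception) → 'U' (finally) → 'C' (after the try/except). Output: KTUC

Answer: KTUC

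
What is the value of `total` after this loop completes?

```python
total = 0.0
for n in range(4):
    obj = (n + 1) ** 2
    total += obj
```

Sum of squared losses 1² + 2² + ... + 4²
`total` takes the values: 0.0 → 1.0 → 5.0 → 14.0 → 30.0

Answer: 30.0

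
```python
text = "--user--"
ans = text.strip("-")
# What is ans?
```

Trace:
`text = "--user--"` → text = '--user--'
`ans = text.strip("-")` → ans = 'user'
So ans = 'user'

Answer: 'user'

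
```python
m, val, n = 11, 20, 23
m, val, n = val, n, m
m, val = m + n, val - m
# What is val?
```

Trace:
`m, val, n = 11, 20, 23` → m = 11; val = 20; n = 23
`m, val, n = val, n, m` → m = 20; val = 23; n = 11
`m, val = m + n, val - m` → m = 31; val = 3
So val = 3

Answer: 3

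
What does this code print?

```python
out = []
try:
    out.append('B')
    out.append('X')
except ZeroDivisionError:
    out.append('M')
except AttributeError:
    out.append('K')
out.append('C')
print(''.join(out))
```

Execution trace: 'B' (try body) → 'X' (try body, no exception) → 'C' (after the try/except). Output: BXC

Answer: BXC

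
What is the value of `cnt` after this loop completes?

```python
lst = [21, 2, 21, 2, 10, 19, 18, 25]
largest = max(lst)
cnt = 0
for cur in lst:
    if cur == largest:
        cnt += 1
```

Count of max value 25 in [21, 2, 21, 2, 10, 19, 18, 25]
`cnt` takes the values: 0 → 1

Answer: 1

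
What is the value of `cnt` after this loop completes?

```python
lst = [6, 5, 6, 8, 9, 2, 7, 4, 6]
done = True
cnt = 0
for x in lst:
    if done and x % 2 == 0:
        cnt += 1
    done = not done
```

Count even values at even positions
`cnt` takes the values: 0 → 1 → 2 → 3

Answer: 3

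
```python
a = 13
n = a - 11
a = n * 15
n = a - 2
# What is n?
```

Trace:
`a = 13` → a = 13
`n = a - 11` → n = 2
`a = n * 15` → a = 30
`n = a - 2` → n = 28
So n = 28

Answer: 28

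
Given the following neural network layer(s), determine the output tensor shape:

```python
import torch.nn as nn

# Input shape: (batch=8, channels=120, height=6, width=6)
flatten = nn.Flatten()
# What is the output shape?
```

Input: (8, 120, 6, 6) -> Output: (8, 4320)

Answer: (8, 4320)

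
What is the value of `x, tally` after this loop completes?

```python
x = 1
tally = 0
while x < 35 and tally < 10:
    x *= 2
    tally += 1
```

Double until >= 35 or 10 iterations
`x, tally` takes the values: (1, 0) → (2, 0) → (2, 1) → (4, 1) → (4, 2) → (8, 2) → (8, 3) → (16, 3) → (16, 4) → (32, 4) → (32, 5) → (64, 5) → (64, 6)

Answer: 64, 6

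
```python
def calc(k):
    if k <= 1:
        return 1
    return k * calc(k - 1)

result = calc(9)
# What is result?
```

calc(9) = 9 * 8 * 7 * 6 * 5 * 4 * 3 * 2 * 1 = 362880

Answer: 362880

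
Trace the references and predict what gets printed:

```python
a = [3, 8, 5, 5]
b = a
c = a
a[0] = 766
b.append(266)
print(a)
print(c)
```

Key concept: multiple aliases.
Step by step:
`a = [3, 8, 5, 5]` → a = [3, 8, 5, 5]
`b = a` → b = [3, 8, 5, 5] (same object as a)
`c = a` → c = [3, 8, 5, 5] (same object as a, b)
`a[0] = 766` → a = [766, 8, 5, 5] (same object as b, c); b = [766, 8, 5, 5] (same object as a, c); c = [766, 8, 5, 5] (same object as a, b)
`b.append(266)` → a = [766, 8, 5, 5, 266] (same object as b, c); b = [766, 8, 5, 5, 266] (same object as a, c); c = [766, 8, 5, 5, 266] (same object as a, b)
`print(a)` → prints [766, 8, 5, 5, 266]
`print(c)` → prints [766, 8, 5, 5, 266]

Answer:
[766, 8, 5, 5, 266]
[766, 8, 5, 5, 266]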